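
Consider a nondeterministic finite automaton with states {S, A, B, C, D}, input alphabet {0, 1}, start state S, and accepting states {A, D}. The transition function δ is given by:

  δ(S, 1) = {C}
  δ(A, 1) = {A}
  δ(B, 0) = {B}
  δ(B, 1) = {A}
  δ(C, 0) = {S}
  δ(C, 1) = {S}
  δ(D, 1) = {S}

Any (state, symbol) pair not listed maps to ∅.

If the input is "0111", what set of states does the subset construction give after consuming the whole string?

∅

Start in {S}.
Read '0': S→∅; now ∅.
The set is empty and remains empty for the remaining 3 symbols.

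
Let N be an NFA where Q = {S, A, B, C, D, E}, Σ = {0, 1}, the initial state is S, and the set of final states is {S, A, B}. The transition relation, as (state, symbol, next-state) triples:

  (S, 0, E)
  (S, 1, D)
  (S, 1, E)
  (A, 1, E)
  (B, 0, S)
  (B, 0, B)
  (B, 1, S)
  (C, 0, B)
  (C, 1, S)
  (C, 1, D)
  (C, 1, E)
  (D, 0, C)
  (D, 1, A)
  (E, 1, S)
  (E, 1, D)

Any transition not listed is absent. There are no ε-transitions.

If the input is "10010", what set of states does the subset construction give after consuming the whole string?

{E}

Start in {S}.
Read '1': {S} → {D, E}.
Read '0': {D, E} → {C}.
Read '0': {C} → {B}.
Read '1': {B} → {S}.
Read '0': {S} → {E}.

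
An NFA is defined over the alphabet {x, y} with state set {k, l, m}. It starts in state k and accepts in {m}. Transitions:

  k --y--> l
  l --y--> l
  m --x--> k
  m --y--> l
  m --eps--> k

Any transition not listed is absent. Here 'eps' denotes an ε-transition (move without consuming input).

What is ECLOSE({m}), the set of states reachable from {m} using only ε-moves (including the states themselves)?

{k, m}

Begin with {m}.
ε-move m → k; add k.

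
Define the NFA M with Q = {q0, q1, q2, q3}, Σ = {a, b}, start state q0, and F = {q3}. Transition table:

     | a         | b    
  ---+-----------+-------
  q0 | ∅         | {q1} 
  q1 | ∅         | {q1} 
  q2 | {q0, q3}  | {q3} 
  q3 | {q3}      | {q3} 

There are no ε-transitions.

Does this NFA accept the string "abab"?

No

Start in {q0}.
Read 'a': q0→∅; now ∅.
The set is empty and remains empty for the remaining 3 symbols.
The final set ∅ contains no accepting state.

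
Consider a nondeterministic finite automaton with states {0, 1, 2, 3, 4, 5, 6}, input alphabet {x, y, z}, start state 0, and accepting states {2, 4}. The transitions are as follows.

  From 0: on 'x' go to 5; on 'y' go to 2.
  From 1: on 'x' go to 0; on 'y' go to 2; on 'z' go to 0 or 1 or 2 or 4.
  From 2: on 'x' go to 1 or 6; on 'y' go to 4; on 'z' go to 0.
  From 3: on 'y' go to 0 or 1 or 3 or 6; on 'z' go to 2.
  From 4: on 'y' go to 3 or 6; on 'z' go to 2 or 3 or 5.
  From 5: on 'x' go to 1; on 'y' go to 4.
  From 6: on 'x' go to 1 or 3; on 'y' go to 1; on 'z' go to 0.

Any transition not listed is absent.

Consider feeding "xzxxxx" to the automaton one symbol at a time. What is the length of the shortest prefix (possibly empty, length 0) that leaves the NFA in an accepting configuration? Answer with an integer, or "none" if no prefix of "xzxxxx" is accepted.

Start in {0}.
Read 'x': {0} → {5}.
Read 'z': {5} → ∅.
The set is empty and remains empty for the remaining 4 symbols.
No reachable set along the way intersects F.

none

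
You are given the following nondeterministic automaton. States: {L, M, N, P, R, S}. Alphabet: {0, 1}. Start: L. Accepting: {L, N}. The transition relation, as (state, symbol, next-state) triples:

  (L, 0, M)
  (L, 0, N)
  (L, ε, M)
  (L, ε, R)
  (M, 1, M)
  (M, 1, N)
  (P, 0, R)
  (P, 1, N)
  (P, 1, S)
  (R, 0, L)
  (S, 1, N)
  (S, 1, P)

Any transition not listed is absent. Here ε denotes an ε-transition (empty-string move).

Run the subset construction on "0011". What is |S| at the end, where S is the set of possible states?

Start: ε-closure({L}) = {L, M, R}.
Read '0': L→{M, N}, M→∅, R→{L}; union {L, M, N}; ε-closure = {L, M, N, R}.
Read '0': L→{M, N}, M→∅, N→∅, R→{L}; union {L, M, N}; ε-closure = {L, M, N, R}.
Read '1': L→∅, M→{M, N}, N→∅, R→∅; now {M, N}.
Read '1': M→{M, N}, N→∅; now {M, N}.
That set has 2 states.

2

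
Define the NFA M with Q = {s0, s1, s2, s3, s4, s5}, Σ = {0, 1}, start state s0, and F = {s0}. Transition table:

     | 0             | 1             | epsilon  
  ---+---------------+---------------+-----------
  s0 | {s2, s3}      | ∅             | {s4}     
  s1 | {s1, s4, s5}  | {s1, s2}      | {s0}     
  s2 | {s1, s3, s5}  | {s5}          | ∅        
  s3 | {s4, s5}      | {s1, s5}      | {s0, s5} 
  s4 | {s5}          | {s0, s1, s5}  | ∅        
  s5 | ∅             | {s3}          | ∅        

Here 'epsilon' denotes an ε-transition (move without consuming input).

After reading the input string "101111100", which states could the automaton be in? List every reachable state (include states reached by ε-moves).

{s0, s1, s2, s3, s4, s5}

Start: ε-closure({s0}) = {s0, s4}.
Read '1': s0→∅, s4→{s0, s1, s5}; union {s0, s1, s5}; ε-closure = {s0, s1, s4, s5}.
Read '0': s0→{s2, s3}, s1→{s1, s4, s5}, s4→{s5}, s5→∅; union {s1, s2, s3, s4, s5}; ε-closure = {s0, s1, s2, s3, s4, s5}.
Read '1': s0→∅, s1→{s1, s2}, s2→{s5}, s3→{s1, s5}, s4→{s0, s1, s5}, s5→{s3}; union {s0, s1, s2, s3, s5}; ε-closure = {s0, s1, s2, s3, s4, s5}.
Read '1': s0→∅, s1→{s1, s2}, s2→{s5}, s3→{s1, s5}, s4→{s0, s1, s5}, s5→{s3}; union {s0, s1, s2, s3, s5}; ε-closure = {s0, s1, s2, s3, s4, s5}.
Read '1': s0→∅, s1→{s1, s2}, s2→{s5}, s3→{s1, s5}, s4→{s0, s1, s5}, s5→{s3}; union {s0, s1, s2, s3, s5}; ε-closure = {s0, s1, s2, s3, s4, s5}.
Read '1': s0→∅, s1→{s1, s2}, s2→{s5}, s3→{s1, s5}, s4→{s0, s1, s5}, s5→{s3}; union {s0, s1, s2, s3, s5}; ε-closure = {s0, s1, s2, s3, s4, s5}.
Read '1': s0→∅, s1→{s1, s2}, s2→{s5}, s3→{s1, s5}, s4→{s0, s1, s5}, s5→{s3}; union {s0, s1, s2, s3, s5}; ε-closure = {s0, s1, s2, s3, s4, s5}.
Read '0': s0→{s2, s3}, s1→{s1, s4, s5}, s2→{s1, s3, s5}, s3→{s4, s5}, s4→{s5}, s5→∅; union {s1, s2, s3, s4, s5}; ε-closure = {s0, s1, s2, s3, s4, s5}.
Read '0': s0→{s2, s3}, s1→{s1, s4, s5}, s2→{s1, s3, s5}, s3→{s4, s5}, s4→{s5}, s5→∅; union {s1, s2, s3, s4, s5}; ε-closure = {s0, s1, s2, s3, s4, s5}.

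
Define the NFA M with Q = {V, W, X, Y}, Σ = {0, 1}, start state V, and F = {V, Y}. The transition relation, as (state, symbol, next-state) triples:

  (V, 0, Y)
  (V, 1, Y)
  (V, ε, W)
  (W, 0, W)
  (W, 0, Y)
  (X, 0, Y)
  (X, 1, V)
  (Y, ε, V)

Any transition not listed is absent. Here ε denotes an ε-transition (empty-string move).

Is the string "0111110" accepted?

Start: ε-closure({V}) = {V, W}.
Read '0': {V, W} → {V, W, Y}.
Read '1': {V, W, Y} → {V, W, Y}.
Read '1': {V, W, Y} → {V, W, Y}.
Read '1': {V, W, Y} → {V, W, Y}.
Read '1': {V, W, Y} → {V, W, Y}.
Read '1': {V, W, Y} → {V, W, Y}.
Read '0': {V, W, Y} → {V, W, Y}.
The final set {V, W, Y} contains the accepting states V, Y.

Yes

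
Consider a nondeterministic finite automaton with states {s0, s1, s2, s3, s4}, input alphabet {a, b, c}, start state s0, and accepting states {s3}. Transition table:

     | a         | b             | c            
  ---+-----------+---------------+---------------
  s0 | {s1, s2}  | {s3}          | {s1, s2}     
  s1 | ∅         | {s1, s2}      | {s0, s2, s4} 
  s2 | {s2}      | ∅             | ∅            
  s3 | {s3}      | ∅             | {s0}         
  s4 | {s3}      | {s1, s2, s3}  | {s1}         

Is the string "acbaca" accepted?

No

Start in {s0}.
Read 'a': s0→{s1, s2}; now {s1, s2}.
Read 'c': s1→{s0, s2, s4}, s2→∅; now {s0, s2, s4}.
Read 'b': s0→{s3}, s2→∅, s4→{s1, s2, s3}; now {s1, s2, s3}.
Read 'a': s1→∅, s2→{s2}, s3→{s3}; now {s2, s3}.
Read 'c': s2→∅, s3→{s0}; now {s0}.
Read 'a': s0→{s1, s2}; now {s1, s2}.
The final set {s1, s2} contains no accepting state.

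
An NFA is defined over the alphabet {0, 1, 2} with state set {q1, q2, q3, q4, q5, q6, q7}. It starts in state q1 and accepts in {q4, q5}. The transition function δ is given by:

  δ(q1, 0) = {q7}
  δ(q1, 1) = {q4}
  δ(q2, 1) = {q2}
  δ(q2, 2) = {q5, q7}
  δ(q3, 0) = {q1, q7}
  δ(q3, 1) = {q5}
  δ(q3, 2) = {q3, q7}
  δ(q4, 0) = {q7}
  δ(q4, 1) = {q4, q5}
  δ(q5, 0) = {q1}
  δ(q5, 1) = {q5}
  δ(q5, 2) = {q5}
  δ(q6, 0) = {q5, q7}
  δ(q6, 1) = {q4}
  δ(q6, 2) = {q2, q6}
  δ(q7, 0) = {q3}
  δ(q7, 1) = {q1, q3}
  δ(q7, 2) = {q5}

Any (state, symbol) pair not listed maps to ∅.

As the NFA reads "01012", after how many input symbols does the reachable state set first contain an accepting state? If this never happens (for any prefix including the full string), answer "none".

4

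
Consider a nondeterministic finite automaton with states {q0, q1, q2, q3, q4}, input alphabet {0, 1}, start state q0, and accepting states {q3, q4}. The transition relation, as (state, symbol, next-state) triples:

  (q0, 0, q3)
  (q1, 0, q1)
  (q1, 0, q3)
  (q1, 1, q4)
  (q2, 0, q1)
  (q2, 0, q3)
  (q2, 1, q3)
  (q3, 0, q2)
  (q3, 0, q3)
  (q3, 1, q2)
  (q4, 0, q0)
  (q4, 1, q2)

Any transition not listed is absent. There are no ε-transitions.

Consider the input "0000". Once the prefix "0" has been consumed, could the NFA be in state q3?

Yes

Start in {q0}.
Read '0': {q0} → {q3}.
State q3 is in {q3}.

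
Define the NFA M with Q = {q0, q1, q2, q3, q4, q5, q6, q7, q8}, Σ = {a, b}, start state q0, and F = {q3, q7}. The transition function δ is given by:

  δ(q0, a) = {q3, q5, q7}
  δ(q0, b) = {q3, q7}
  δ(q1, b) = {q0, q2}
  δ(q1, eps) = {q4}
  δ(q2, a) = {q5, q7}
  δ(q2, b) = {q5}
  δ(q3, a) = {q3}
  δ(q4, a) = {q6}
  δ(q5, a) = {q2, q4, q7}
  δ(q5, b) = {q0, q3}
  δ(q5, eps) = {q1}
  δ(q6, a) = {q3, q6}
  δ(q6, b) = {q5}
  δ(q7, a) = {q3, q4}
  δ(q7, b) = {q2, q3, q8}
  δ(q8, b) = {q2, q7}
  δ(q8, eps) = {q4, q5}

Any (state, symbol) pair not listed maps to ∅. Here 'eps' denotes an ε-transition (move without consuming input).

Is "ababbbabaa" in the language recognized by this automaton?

Yes

Start in {q0}.
Read 'a': {q0} → {q1, q3, q4, q5, q7}.
Read 'b': {q1, q3, q4, q5, q7} → {q0, q1, q2, q3, q4, q5, q8}.
Read 'a': {q0, q1, q2, q3, q4, q5, q8} → {q1, q2, q3, q4, q5, q6, q7}.
Read 'b': {q1, q2, q3, q4, q5, q6, q7} → {q0, q1, q2, q3, q4, q5, q8}.
Read 'b': {q0, q1, q2, q3, q4, q5, q8} → {q0, q1, q2, q3, q4, q5, q7}.
Read 'b': {q0, q1, q2, q3, q4, q5, q7} → {q0, q1, q2, q3, q4, q5, q7, q8}.
Read 'a': {q0, q1, q2, q3, q4, q5, q7, q8} → {q1, q2, q3, q4, q5, q6, q7}.
Read 'b': {q1, q2, q3, q4, q5, q6, q7} → {q0, q1, q2, q3, q4, q5, q8}.
Read 'a': {q0, q1, q2, q3, q4, q5, q8} → {q1, q2, q3, q4, q5, q6, q7}.
Read 'a': {q1, q2, q3, q4, q5, q6, q7} → {q1, q2, q3, q4, q5, q6, q7}.
The final set {q1, q2, q3, q4, q5, q6, q7} contains the accepting states q3, q7.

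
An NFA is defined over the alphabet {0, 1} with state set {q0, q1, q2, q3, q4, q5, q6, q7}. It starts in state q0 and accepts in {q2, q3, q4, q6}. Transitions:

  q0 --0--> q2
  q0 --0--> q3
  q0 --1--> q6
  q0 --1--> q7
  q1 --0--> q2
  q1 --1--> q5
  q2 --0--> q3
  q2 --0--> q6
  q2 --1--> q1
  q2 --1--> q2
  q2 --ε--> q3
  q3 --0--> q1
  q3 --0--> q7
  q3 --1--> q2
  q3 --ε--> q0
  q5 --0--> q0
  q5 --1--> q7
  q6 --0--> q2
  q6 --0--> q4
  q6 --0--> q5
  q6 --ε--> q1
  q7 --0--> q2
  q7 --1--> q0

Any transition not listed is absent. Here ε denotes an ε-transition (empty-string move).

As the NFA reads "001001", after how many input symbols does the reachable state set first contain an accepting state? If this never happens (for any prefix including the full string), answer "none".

Start in {q0}.
Read '0': q0→{q2, q3}; union {q2, q3}; ε-closure = {q0, q2, q3}.
None of the earlier sets intersect F, but {q0, q2, q3} does.

1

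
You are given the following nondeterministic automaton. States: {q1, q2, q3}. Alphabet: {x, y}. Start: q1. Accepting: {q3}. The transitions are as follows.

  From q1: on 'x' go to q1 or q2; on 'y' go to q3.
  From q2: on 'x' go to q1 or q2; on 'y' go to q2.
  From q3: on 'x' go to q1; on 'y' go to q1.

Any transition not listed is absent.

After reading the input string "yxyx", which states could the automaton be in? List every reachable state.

{q1}

Start in {q1}.
Read 'y': q1→{q3}; now {q3}.
Read 'x': q3→{q1}; now {q1}.
Read 'y': q1→{q3}; now {q3}.
Read 'x': q3→{q1}; now {q1}.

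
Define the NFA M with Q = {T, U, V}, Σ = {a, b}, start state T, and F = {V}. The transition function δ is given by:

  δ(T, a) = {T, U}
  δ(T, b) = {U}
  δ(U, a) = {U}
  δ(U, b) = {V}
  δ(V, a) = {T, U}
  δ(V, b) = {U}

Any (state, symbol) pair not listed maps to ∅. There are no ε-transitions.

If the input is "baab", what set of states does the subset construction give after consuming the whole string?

Start in {T}.
Read 'b': {T} → {U}.
Read 'a': {U} → {U}.
Read 'a': {U} → {U}.
Read 'b': {U} → {V}.

{V}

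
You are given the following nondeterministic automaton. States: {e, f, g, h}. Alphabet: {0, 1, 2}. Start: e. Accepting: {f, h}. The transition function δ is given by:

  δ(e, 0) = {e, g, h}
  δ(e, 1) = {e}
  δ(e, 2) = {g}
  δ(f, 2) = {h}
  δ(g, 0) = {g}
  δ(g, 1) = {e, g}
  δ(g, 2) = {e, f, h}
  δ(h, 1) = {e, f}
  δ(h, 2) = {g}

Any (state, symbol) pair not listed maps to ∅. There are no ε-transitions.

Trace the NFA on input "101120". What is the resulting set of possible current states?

{e, g, h}

Start in {e}.
Read '1': e→{e}; now {e}.
Read '0': e→{e, g, h}; now {e, g, h}.
Read '1': e→{e}, g→{e, g}, h→{e, f}; now {e, f, g}.
Read '1': e→{e}, f→∅, g→{e, g}; now {e, g}.
Read '2': e→{g}, g→{e, f, h}; now {e, f, g, h}.
Read '0': e→{e, g, h}, f→∅, g→{g}, h→∅; now {e, g, h}.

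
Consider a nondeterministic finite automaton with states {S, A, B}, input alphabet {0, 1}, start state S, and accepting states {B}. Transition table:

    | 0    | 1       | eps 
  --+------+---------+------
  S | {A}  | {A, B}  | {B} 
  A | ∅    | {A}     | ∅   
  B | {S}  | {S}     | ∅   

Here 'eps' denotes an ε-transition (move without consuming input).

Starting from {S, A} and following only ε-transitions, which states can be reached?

{S, A, B}

Begin with {S, A}.
ε-move S → B; add B.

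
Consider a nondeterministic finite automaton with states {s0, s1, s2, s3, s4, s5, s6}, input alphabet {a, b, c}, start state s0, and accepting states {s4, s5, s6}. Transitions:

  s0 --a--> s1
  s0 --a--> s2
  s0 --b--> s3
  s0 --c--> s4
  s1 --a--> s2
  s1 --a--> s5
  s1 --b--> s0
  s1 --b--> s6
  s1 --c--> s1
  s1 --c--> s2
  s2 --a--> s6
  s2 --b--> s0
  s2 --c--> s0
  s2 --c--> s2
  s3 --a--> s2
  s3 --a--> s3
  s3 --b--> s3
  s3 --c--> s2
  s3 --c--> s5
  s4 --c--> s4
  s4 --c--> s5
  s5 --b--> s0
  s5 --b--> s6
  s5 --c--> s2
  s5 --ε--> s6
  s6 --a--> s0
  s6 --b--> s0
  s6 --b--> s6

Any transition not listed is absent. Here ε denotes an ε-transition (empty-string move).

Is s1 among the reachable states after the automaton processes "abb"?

No

Start in {s0}.
Read 'a': {s0} → {s1, s2}.
Read 'b': {s1, s2} → {s0, s6}.
Read 'b': {s0, s6} → {s0, s3, s6}.
State s1 is not in {s0, s3, s6}.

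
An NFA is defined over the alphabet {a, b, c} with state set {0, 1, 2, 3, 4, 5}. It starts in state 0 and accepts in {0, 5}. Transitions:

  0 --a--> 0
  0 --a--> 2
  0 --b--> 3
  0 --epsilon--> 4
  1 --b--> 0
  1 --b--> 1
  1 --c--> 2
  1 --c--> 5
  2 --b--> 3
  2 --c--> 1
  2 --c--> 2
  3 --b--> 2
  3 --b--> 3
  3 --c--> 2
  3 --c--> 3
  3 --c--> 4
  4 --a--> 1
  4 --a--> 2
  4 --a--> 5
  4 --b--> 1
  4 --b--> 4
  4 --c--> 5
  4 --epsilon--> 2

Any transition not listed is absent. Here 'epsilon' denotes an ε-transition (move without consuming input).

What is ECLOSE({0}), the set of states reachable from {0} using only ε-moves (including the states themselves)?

{0, 2, 4}

Begin with {0}.
ε-move 0 → 4; add 4.
ε-move 4 → 2; add 2.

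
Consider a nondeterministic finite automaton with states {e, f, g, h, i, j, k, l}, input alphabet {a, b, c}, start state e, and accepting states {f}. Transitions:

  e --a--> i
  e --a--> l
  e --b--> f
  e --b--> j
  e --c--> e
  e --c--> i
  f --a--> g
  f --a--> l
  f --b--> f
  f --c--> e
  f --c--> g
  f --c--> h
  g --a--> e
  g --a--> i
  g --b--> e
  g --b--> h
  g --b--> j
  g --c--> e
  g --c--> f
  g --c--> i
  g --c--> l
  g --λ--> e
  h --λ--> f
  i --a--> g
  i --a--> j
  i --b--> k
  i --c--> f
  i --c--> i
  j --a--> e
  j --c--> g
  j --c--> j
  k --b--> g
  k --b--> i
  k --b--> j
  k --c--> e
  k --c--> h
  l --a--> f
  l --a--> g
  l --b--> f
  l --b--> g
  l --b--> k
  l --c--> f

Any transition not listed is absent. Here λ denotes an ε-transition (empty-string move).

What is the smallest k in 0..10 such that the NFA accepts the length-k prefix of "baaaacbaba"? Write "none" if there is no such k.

Start in {e}.
Read 'b': e→{f, j}; now {f, j}.
None of the earlier sets intersect F, but {f, j} does.

1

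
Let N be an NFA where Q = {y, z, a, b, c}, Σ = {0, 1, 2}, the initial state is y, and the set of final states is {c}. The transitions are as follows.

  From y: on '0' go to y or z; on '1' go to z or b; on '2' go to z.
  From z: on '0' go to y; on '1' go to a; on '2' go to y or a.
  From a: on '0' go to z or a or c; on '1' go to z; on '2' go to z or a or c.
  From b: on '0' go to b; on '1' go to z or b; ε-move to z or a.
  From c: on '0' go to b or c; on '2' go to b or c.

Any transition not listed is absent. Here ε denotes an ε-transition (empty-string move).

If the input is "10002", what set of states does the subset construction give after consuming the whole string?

Start in {y}.
Read '1': y→{z, b}; union {z, b}; ε-closure = {z, a, b}.
Read '0': z→{y}, a→{z, a, c}, b→{b}; now {y, z, a, b, c}.
Read '0': y→{y, z}, z→{y}, a→{z, a, c}, b→{b}, c→{b, c}; now {y, z, a, b, c}.
Read '0': y→{y, z}, z→{y}, a→{z, a, c}, b→{b}, c→{b, c}; now {y, z, a, b, c}.
Read '2': y→{z}, z→{y, a}, a→{z, a, c}, b→∅, c→{b, c}; now {y, z, a, b, c}.

{y, z, a, b, c}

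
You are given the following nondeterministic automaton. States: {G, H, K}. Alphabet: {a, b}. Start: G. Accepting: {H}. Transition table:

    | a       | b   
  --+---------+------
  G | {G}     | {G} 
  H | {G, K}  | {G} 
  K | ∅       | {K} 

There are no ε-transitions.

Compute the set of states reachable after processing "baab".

Start in {G}.
Read 'b': {G} → {G}.
Read 'a': {G} → {G}.
Read 'a': {G} → {G}.
Read 'b': {G} → {G}.

{G}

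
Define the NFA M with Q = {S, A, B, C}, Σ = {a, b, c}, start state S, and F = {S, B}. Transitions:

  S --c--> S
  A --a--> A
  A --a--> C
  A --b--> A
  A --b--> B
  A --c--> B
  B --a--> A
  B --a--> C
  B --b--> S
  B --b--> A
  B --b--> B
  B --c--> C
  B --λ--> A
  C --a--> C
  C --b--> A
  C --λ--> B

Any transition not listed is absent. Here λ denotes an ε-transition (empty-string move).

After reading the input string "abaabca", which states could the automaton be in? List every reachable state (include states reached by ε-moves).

∅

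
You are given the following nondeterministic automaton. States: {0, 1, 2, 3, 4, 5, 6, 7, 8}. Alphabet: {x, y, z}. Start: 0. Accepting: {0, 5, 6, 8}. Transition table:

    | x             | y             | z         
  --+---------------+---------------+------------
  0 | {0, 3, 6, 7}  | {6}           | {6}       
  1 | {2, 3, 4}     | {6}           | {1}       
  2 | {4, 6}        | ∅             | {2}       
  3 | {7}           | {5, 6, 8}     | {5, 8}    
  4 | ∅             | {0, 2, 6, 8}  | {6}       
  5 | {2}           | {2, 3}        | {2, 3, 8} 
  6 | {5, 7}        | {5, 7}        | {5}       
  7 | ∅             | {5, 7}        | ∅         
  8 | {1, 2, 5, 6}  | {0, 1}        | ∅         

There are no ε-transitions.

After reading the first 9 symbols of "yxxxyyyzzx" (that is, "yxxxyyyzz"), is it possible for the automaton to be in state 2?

Yes

Start in {0}.
Read 'y': 0→{6}; now {6}.
Read 'x': 6→{5, 7}; now {5, 7}.
Read 'x': 5→{2}, 7→∅; now {2}.
Read 'x': 2→{4, 6}; now {4, 6}.
Read 'y': 4→{0, 2, 6, 8}, 6→{5, 7}; now {0, 2, 5, 6, 7, 8}.
Read 'y': 0→{6}, 2→∅, 5→{2, 3}, 6→{5, 7}, 7→{5, 7}, 8→{0, 1}; now {0, 1, 2, 3, 5, 6, 7}.
Read 'y': 0→{6}, 1→{6}, 2→∅, 3→{5, 6, 8}, 5→{2, 3}, 6→{5, 7}, 7→{5, 7}; now {2, 3, 5, 6, 7, 8}.
Read 'z': 2→{2}, 3→{5, 8}, 5→{2, 3, 8}, 6→{5}, 7→∅, 8→∅; now {2, 3, 5, 8}.
Read 'z': 2→{2}, 3→{5, 8}, 5→{2, 3, 8}, 8→∅; now {2, 3, 5, 8}.
State 2 is in {2, 3, 5, 8}.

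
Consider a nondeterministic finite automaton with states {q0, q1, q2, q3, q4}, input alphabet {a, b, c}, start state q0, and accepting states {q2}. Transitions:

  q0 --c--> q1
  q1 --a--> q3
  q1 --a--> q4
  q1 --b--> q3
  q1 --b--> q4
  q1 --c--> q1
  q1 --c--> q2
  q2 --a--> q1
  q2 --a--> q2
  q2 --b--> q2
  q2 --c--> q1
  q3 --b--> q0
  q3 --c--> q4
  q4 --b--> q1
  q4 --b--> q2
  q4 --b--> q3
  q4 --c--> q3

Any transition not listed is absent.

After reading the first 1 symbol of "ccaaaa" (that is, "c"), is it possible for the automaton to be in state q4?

Start in {q0}.
Read 'c': q0→{q1}; now {q1}.
State q4 is not in {q1}.

No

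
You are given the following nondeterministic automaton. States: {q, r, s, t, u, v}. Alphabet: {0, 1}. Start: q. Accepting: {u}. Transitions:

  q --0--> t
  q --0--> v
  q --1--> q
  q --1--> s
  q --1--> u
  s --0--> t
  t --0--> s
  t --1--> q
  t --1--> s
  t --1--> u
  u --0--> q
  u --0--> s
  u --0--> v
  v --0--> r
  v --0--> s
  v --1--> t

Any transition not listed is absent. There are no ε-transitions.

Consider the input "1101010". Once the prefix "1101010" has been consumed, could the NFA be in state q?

Yes

Start in {q}.
Read '1': {q} → {q, s, u}.
Read '1': {q, s, u} → {q, s, u}.
Read '0': {q, s, u} → {q, s, t, v}.
Read '1': {q, s, t, v} → {q, s, t, u}.
Read '0': {q, s, t, u} → {q, s, t, v}.
Read '1': {q, s, t, v} → {q, s, t, u}.
Read '0': {q, s, t, u} → {q, s, t, v}.
State q is in {q, s, t, v}.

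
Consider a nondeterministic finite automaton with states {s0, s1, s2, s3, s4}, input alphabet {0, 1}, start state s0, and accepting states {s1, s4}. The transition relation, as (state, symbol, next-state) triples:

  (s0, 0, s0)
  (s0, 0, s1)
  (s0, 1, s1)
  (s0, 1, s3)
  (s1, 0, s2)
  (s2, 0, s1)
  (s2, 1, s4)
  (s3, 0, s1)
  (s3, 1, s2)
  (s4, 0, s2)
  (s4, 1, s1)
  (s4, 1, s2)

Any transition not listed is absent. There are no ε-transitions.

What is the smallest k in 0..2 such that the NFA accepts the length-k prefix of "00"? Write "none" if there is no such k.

Start in {s0}.
Read '0': s0→{s0, s1}; now {s0, s1}.
None of the earlier sets intersect F, but {s0, s1} does.

1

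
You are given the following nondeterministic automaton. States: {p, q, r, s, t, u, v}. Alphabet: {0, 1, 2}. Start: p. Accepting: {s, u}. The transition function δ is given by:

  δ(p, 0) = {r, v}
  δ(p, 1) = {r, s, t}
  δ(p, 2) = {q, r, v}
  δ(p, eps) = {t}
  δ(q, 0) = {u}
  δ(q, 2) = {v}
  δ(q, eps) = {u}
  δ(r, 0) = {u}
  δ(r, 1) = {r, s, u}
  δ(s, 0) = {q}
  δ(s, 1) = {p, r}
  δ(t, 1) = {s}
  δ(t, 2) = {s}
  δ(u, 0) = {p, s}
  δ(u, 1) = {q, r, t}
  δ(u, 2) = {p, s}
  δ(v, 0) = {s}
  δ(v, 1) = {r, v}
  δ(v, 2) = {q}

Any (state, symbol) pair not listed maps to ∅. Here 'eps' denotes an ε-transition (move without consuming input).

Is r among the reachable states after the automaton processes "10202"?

No

Start: ε-closure({p}) = {p, t}.
Read '1': {p, t} → {r, s, t}.
Read '0': {r, s, t} → {q, u}.
Read '2': {q, u} → {p, s, t, v}.
Read '0': {p, s, t, v} → {q, r, s, u, v}.
Read '2': {q, r, s, u, v} → {p, q, s, t, u, v}.
State r is not in {p, q, s, t, u, v}.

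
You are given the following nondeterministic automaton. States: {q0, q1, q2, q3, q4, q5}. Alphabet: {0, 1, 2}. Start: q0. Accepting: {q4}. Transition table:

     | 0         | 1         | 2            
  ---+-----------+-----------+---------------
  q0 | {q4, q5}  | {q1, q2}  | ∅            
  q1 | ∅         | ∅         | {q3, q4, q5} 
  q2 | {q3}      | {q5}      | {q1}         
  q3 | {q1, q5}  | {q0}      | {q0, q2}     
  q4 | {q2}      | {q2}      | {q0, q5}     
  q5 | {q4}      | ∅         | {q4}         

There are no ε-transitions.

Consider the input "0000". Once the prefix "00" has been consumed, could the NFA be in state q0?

Start in {q0}.
Read '0': q0→{q4, q5}; now {q4, q5}.
Read '0': q4→{q2}, q5→{q4}; now {q2, q4}.
State q0 is not in {q2, q4}.

No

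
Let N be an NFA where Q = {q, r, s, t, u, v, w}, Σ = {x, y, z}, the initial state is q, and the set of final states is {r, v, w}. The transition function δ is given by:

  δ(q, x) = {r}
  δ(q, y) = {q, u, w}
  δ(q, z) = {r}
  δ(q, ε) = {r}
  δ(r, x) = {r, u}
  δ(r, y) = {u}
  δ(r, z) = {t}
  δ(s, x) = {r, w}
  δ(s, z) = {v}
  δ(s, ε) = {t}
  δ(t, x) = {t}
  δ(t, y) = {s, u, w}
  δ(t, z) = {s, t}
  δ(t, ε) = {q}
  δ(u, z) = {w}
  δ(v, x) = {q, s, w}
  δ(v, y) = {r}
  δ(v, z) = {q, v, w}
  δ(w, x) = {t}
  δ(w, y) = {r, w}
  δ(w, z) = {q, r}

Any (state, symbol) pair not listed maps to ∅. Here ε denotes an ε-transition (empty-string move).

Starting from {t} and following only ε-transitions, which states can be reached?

Begin with {t}.
ε-move t → q; add q.
ε-move q → r; add r.

{q, r, t}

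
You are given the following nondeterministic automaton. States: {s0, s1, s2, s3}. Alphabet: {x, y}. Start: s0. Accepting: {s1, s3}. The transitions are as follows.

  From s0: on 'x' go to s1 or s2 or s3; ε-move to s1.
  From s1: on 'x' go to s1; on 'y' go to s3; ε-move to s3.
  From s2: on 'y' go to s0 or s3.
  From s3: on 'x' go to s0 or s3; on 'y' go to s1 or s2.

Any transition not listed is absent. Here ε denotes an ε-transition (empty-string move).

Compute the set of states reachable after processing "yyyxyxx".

{s0, s1, s2, s3}

Start: ε-closure({s0}) = {s0, s1, s3}.
Read 'y': s0→∅, s1→{s3}, s3→{s1, s2}; now {s1, s2, s3}.
Read 'y': s1→{s3}, s2→{s0, s3}, s3→{s1, s2}; now {s0, s1, s2, s3}.
Read 'y': s0→∅, s1→{s3}, s2→{s0, s3}, s3→{s1, s2}; now {s0, s1, s2, s3}.
Read 'x': s0→{s1, s2, s3}, s1→{s1}, s2→∅, s3→{s0, s3}; now {s0, s1, s2, s3}.
Read 'y': s0→∅, s1→{s3}, s2→{s0, s3}, s3→{s1, s2}; now {s0, s1, s2, s3}.
Read 'x': s0→{s1, s2, s3}, s1→{s1}, s2→∅, s3→{s0, s3}; now {s0, s1, s2, s3}.
Read 'x': s0→{s1, s2, s3}, s1→{s1}, s2→∅, s3→{s0, s3}; now {s0, s1, s2, s3}.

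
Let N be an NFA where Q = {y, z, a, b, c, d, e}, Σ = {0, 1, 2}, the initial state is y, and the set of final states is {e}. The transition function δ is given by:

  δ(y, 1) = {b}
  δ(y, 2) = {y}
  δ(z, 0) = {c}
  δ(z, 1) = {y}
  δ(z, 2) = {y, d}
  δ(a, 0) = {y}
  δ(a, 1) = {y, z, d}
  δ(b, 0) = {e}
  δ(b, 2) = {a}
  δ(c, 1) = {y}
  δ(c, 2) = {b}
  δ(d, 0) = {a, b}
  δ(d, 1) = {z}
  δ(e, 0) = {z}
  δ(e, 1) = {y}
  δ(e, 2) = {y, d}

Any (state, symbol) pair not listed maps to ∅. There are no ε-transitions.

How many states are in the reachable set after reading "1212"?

2

Start in {y}.
Read '1': {y} → {b}.
Read '2': {b} → {a}.
Read '1': {a} → {y, z, d}.
Read '2': {y, z, d} → {y, d}.
That set has 2 states.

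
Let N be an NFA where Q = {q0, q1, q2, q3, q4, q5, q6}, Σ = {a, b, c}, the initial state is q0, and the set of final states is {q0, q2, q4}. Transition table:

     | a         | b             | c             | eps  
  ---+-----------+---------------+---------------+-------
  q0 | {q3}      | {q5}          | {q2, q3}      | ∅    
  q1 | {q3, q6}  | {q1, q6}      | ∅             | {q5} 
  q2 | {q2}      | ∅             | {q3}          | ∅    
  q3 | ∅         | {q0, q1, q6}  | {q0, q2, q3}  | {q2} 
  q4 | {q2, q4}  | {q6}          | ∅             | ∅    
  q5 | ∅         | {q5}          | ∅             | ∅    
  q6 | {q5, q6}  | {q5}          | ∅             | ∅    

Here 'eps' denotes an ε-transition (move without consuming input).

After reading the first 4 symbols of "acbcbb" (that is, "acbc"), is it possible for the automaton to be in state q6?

No

Start in {q0}.
Read 'a': q0→{q3}; union {q3}; ε-closure = {q2, q3}.
Read 'c': q2→{q3}, q3→{q0, q2, q3}; now {q0, q2, q3}.
Read 'b': q0→{q5}, q2→∅, q3→{q0, q1, q6}; now {q0, q1, q5, q6}.
Read 'c': q0→{q2, q3}, q1→∅, q5→∅, q6→∅; now {q2, q3}.
State q6 is not in {q2, q3}.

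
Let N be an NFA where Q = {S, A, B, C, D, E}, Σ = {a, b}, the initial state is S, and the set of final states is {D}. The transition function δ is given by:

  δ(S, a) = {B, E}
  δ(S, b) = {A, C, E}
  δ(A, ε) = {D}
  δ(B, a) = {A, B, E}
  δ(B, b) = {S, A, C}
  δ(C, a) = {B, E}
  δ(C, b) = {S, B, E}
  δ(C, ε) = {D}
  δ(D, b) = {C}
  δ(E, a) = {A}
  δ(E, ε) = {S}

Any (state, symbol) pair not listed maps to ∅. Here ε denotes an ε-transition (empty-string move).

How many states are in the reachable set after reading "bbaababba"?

Start in {S}.
Read 'b': {S} → {S, A, C, D, E}.
Read 'b': {S, A, C, D, E} → {S, A, B, C, D, E}.
Read 'a': {S, A, B, C, D, E} → {S, A, B, D, E}.
Read 'a': {S, A, B, D, E} → {S, A, B, D, E}.
Read 'b': {S, A, B, D, E} → {S, A, C, D, E}.
Read 'a': {S, A, C, D, E} → {S, A, B, D, E}.
Read 'b': {S, A, B, D, E} → {S, A, C, D, E}.
Read 'b': {S, A, C, D, E} → {S, A, B, C, D, E}.
Read 'a': {S, A, B, C, D, E} → {S, A, B, D, E}.
That set has 5 states.

5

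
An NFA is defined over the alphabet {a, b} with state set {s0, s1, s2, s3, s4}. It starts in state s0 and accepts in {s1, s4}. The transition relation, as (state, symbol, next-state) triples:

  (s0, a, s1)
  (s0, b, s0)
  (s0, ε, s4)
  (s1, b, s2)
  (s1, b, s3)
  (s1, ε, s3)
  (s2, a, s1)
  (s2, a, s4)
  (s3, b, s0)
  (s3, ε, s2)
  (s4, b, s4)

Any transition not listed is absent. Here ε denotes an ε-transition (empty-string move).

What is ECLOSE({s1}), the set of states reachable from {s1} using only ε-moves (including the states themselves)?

{s1, s2, s3}

Begin with {s1}.
ε-move s1 → s3; add s3.
ε-move s3 → s2; add s2.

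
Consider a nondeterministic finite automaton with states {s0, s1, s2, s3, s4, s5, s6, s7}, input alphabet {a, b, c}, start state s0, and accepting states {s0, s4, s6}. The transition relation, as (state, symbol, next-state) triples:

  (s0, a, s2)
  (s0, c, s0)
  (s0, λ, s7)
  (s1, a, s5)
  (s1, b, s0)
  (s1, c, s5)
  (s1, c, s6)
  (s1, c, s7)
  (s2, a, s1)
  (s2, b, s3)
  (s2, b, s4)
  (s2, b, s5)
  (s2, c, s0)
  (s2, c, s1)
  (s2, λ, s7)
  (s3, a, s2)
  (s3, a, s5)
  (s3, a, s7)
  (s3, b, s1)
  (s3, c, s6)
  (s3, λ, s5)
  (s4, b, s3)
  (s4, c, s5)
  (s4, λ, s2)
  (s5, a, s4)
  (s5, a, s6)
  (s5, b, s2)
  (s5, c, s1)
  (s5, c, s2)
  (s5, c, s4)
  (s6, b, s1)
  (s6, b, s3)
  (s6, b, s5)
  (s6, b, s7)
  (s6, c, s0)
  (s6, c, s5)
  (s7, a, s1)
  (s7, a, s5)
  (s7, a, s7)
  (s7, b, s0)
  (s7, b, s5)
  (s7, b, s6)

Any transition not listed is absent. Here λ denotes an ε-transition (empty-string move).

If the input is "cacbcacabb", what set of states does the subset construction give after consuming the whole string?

{s0, s1, s2, s3, s4, s5, s6, s7}

Start: ε-closure({s0}) = {s0, s7}.
Read 'c': s0→{s0}, s7→∅; union {s0}; ε-closure = {s0, s7}.
Read 'a': s0→{s2}, s7→{s1, s5, s7}; now {s1, s2, s5, s7}.
Read 'c': s1→{s5, s6, s7}, s2→{s0, s1}, s5→{s1, s2, s4}, s7→∅; now {s0, s1, s2, s4, s5, s6, s7}.
Read 'b': s0→∅, s1→{s0}, s2→{s3, s4, s5}, s4→{s3}, s5→{s2}, s6→{s1, s3, s5, s7}, s7→{s0, s5, s6}; now {s0, s1, s2, s3, s4, s5, s6, s7}.
Read 'c': s0→{s0}, s1→{s5, s6, s7}, s2→{s0, s1}, s3→{s6}, s4→{s5}, s5→{s1, s2, s4}, s6→{s0, s5}, s7→∅; now {s0, s1, s2, s4, s5, s6, s7}.
Read 'a': s0→{s2}, s1→{s5}, s2→{s1}, s4→∅, s5→{s4, s6}, s6→∅, s7→{s1, s5, s7}; now {s1, s2, s4, s5, s6, s7}.
Read 'c': s1→{s5, s6, s7}, s2→{s0, s1}, s4→{s5}, s5→{s1, s2, s4}, s6→{s0, s5}, s7→∅; now {s0, s1, s2, s4, s5, s6, s7}.
Read 'a': s0→{s2}, s1→{s5}, s2→{s1}, s4→∅, s5→{s4, s6}, s6→∅, s7→{s1, s5, s7}; now {s1, s2, s4, s5, s6, s7}.
Read 'b': s1→{s0}, s2→{s3, s4, s5}, s4→{s3}, s5→{s2}, s6→{s1, s3, s5, s7}, s7→{s0, s5, s6}; now {s0, s1, s2, s3, s4, s5, s6, s7}.
Read 'b': s0→∅, s1→{s0}, s2→{s3, s4, s5}, s3→{s1}, s4→{s3}, s5→{s2}, s6→{s1, s3, s5, s7}, s7→{s0, s5, s6}; now {s0, s1, s2, s3, s4, s5, s6, s7}.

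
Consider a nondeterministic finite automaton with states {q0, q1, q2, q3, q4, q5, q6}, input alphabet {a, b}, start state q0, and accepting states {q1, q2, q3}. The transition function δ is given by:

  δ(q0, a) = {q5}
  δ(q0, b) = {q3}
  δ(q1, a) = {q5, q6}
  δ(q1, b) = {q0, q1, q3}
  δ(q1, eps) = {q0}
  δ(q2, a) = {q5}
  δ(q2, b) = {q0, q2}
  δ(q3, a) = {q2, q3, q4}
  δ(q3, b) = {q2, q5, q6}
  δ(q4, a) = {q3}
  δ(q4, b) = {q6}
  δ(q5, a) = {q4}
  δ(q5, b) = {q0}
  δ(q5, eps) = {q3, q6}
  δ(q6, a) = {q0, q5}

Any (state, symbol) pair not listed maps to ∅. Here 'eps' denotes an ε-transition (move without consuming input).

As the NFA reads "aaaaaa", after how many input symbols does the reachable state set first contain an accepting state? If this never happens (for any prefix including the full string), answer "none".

1

Start in {q0}.
Read 'a': {q0} → {q3, q5, q6}.
None of the earlier sets intersect F, but {q3, q5, q6} does.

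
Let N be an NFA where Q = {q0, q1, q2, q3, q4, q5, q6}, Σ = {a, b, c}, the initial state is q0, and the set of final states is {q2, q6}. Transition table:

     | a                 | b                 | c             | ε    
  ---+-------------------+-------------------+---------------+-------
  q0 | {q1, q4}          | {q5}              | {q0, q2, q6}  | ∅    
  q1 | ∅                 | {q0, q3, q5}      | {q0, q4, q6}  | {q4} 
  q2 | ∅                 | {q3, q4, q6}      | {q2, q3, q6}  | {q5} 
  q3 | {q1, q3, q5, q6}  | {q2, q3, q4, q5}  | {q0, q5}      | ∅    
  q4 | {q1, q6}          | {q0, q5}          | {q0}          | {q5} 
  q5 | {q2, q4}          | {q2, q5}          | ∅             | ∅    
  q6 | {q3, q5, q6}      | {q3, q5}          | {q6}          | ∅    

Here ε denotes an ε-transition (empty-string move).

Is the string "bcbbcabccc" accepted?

Start in {q0}.
Read 'b': q0→{q5}; now {q5}.
Read 'c': q5→∅; now ∅.
The set is empty and remains empty for the remaining 8 symbols.
The final set ∅ contains no accepting state.

No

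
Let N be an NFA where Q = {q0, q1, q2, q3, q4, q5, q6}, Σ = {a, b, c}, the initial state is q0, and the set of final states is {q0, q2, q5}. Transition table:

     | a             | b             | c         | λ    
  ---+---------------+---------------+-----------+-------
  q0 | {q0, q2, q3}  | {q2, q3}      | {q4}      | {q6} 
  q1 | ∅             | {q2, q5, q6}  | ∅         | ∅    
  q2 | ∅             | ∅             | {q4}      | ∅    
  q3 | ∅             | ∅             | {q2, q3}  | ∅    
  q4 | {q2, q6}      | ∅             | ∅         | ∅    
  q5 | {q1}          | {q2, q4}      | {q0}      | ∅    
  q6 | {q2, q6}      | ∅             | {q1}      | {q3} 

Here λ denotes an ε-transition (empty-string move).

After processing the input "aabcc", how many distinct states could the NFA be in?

Start: ε-closure({q0}) = {q0, q3, q6}.
Read 'a': {q0, q3, q6} → {q0, q2, q3, q6}.
Read 'a': {q0, q2, q3, q6} → {q0, q2, q3, q6}.
Read 'b': {q0, q2, q3, q6} → {q2, q3}.
Read 'c': {q2, q3} → {q2, q3, q4}.
Read 'c': {q2, q3, q4} → {q2, q3, q4}.
That set has 3 states.

3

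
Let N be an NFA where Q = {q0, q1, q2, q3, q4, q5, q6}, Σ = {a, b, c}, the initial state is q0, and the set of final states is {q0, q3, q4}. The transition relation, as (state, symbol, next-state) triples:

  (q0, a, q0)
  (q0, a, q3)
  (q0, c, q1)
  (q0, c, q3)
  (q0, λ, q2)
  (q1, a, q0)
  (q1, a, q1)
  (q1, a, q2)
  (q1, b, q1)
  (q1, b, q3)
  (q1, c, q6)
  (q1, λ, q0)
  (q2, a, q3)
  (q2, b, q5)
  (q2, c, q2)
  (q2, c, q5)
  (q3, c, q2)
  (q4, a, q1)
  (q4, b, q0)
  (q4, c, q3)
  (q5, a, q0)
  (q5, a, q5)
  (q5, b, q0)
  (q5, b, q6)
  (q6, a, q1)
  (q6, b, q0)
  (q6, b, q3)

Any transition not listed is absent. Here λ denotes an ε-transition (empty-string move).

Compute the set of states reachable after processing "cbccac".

Start: ε-closure({q0}) = {q0, q2}.
Read 'c': {q0, q2} → {q0, q1, q2, q3, q5}.
Read 'b': {q0, q1, q2, q3, q5} → {q0, q1, q2, q3, q5, q6}.
Read 'c': {q0, q1, q2, q3, q5, q6} → {q0, q1, q2, q3, q5, q6}.
Read 'c': {q0, q1, q2, q3, q5, q6} → {q0, q1, q2, q3, q5, q6}.
Read 'a': {q0, q1, q2, q3, q5, q6} → {q0, q1, q2, q3, q5}.
Read 'c': {q0, q1, q2, q3, q5} → {q0, q1, q2, q3, q5, q6}.

{q0, q1, q2, q3, q5, q6}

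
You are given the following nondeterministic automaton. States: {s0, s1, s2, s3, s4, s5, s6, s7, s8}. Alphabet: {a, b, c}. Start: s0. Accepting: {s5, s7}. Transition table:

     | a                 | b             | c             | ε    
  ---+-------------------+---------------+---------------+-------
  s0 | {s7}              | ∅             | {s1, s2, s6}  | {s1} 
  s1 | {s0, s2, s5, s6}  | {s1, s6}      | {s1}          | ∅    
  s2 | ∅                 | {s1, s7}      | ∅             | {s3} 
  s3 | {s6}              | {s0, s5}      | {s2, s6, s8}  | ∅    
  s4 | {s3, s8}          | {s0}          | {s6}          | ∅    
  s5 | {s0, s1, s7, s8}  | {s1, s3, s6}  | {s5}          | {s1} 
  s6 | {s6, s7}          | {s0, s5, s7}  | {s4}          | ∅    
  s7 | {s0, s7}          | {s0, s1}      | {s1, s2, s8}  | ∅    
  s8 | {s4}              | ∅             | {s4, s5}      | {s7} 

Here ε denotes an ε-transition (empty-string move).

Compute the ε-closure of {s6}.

Begin with {s6}.
No ε-moves leave this set, so the closure equals the set itself.

{s6}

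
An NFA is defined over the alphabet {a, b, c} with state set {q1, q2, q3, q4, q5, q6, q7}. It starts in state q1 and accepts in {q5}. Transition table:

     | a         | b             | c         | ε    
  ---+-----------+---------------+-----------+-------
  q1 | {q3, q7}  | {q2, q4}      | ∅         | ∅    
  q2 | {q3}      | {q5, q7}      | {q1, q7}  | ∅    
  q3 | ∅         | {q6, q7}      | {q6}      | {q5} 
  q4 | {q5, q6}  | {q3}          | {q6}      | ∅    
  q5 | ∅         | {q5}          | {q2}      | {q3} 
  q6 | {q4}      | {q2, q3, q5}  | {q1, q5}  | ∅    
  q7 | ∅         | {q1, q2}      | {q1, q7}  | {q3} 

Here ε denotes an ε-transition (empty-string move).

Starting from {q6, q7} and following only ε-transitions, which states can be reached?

{q3, q5, q6, q7}

Begin with {q6, q7}.
ε-move q7 → q3; add q3.
ε-move q3 → q5; add q5.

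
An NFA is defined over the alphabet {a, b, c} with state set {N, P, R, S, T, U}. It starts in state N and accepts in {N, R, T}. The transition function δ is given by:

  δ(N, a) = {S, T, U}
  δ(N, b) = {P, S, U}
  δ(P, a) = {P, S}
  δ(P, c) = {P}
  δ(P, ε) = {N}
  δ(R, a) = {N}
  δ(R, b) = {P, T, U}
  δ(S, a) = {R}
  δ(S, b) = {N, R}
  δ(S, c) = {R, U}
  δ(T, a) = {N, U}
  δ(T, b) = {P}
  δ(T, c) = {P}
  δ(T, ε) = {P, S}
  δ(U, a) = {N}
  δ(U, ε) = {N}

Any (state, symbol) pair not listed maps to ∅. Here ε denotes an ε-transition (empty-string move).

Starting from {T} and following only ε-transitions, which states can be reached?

{N, P, S, T}

Begin with {T}.
ε-move T → P; add P.
ε-move T → S; add S.
ε-move P → N; add N.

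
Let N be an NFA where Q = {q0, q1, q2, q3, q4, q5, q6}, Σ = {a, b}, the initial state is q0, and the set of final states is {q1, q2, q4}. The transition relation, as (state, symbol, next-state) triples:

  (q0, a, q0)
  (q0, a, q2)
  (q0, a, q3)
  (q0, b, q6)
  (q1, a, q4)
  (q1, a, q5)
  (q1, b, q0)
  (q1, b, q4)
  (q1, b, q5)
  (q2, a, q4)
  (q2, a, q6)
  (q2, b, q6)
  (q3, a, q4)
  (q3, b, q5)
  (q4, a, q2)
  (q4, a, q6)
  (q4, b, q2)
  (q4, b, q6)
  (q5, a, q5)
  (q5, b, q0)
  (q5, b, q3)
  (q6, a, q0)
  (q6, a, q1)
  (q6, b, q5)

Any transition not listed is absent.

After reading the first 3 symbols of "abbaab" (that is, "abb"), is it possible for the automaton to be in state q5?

Start in {q0}.
Read 'a': {q0} → {q0, q2, q3}.
Read 'b': {q0, q2, q3} → {q5, q6}.
Read 'b': {q5, q6} → {q0, q3, q5}.
State q5 is in {q0, q3, q5}.

Yes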